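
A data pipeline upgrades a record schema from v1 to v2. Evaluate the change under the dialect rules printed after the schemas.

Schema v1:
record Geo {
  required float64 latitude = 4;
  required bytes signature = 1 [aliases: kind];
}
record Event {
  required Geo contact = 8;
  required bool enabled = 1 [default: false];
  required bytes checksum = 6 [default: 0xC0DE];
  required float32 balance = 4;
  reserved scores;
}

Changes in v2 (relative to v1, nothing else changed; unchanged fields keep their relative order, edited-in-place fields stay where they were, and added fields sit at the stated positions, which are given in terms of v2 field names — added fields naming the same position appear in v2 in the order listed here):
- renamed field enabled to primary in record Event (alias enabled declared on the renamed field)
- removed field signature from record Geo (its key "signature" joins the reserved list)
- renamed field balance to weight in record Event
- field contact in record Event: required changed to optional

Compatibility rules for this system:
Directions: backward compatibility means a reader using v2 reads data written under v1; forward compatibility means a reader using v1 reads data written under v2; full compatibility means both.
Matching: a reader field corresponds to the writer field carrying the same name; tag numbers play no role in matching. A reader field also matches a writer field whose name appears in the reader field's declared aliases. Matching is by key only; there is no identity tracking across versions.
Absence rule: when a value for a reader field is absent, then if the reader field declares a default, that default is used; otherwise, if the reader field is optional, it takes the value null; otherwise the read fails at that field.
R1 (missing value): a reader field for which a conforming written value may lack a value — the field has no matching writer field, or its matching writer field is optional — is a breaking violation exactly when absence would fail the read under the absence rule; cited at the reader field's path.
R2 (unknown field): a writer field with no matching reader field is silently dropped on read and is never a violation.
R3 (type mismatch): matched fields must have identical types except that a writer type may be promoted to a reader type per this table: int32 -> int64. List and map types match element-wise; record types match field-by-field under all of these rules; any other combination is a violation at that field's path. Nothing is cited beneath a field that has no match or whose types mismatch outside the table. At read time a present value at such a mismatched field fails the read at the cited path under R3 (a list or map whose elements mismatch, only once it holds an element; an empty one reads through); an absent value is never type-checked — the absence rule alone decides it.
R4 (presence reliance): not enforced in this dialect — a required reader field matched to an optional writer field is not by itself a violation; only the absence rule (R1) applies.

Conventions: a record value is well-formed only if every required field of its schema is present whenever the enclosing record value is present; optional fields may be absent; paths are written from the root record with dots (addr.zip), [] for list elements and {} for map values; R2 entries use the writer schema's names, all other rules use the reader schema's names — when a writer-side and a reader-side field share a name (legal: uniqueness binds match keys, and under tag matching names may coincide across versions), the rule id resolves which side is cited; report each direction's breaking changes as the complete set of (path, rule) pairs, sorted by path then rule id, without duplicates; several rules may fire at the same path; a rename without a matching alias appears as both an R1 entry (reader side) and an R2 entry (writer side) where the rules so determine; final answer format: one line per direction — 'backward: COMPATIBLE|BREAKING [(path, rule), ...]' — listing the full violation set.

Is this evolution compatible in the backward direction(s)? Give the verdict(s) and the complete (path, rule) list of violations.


backward: BREAKING [(weight, R1)]

arrows below run writer -> reader for Event
checking backward for Event: reader v2 against writer v1:
  contact: Geo -> Geo, writer required; from contact
  primary: bool -> bool, writer required; from enabled
  checksum: bytes -> bytes, writer required; from checksum
  weight has no writer counterpart
  writer field balance has no reader counterpart
  contact.latitude: float64 -> float64, writer required; from contact.latitude
  writer field contact.signature has no reader counterpart
  breaking: (weight, R1)
  backward on Event therefore BREAKING (1)
diffs on Event not affecting the asked answer:
  renamed field enabled to primary in record Event (alias enabled declared on the renamed field) -> inert for the asked Event verdict: nothing fires
  removed field signature from record Geo (its key "signature" joins the reserved list) -> affects forward compatibility only, which is not asked
  field contact in record Event: required changed to optional -> affects forward compatibility only, which is not asked


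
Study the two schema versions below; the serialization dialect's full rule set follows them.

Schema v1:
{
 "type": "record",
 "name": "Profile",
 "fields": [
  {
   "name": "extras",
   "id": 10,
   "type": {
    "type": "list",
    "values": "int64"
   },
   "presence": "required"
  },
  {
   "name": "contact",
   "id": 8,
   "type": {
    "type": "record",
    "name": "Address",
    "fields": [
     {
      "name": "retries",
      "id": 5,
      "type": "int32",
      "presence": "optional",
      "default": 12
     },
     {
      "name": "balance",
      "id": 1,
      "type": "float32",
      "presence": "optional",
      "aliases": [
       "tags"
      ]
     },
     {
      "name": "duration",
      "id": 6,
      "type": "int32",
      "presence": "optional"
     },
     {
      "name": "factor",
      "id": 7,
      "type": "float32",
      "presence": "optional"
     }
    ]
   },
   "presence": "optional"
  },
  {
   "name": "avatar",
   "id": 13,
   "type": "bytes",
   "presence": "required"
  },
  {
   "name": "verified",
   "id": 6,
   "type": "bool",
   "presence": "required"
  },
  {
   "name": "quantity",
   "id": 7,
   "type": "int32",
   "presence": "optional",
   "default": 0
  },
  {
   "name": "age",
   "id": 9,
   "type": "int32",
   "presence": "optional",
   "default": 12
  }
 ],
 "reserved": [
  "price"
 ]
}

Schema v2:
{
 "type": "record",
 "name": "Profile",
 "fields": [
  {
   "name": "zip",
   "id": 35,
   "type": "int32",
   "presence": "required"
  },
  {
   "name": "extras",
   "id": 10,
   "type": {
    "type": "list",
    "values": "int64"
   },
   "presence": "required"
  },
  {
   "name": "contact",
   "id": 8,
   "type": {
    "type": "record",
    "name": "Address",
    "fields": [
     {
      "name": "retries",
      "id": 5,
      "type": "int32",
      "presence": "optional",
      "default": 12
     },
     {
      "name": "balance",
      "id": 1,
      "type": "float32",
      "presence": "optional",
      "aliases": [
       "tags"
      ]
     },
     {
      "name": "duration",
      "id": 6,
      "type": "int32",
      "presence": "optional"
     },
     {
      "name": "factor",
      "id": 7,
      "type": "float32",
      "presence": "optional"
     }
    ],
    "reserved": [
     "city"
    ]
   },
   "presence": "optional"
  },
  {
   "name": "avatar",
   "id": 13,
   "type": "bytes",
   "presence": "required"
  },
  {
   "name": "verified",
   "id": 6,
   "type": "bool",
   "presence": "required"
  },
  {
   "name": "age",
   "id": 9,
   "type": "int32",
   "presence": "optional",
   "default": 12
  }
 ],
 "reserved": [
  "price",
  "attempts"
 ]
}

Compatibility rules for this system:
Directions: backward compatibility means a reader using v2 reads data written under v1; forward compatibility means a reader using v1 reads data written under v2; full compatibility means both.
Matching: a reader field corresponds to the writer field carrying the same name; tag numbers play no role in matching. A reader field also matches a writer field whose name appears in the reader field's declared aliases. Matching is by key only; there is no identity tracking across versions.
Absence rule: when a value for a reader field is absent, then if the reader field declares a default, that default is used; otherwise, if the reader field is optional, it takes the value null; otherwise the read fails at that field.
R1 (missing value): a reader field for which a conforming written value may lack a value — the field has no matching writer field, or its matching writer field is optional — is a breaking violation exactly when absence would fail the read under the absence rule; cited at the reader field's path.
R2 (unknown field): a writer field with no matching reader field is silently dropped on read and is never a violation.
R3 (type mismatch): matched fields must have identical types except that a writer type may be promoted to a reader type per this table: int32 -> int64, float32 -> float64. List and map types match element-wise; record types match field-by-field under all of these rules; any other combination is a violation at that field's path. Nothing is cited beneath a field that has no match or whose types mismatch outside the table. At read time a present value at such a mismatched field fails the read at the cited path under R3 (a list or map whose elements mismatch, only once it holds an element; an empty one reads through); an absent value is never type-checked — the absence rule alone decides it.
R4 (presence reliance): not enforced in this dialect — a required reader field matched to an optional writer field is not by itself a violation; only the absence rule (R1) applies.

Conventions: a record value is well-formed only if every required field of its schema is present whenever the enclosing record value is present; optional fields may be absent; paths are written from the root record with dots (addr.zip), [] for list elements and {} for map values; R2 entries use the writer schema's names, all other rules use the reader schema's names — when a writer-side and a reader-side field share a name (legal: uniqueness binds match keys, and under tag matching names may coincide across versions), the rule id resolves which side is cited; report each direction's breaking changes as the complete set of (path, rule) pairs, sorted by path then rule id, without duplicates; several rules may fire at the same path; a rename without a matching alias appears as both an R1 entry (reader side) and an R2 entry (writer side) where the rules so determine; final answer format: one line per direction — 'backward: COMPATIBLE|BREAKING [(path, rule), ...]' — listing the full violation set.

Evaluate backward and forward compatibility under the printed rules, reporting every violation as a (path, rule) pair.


backward: BREAKING [(zip, R1)]; forward: COMPATIBLE []

each type pair in Profile: writer, then reader
backward on Profile — v2 reading data written by v1:
  zip has no writer counterpart
  extras <- extras (list<int64> -> list<int64>, writer required)
  contact <- contact (Address -> Address, writer optional)
  avatar <- avatar (bytes -> bytes, writer required)
  verified <- verified (bool -> bool, writer required)
  age <- age (int32 -> int32, writer optional)
  writer quantity: unknown to reader
  contact.retries <- contact.retries (int32 -> int32, writer optional)
  contact.balance <- contact.balance (float32 -> float32, writer optional)
  contact.duration <- contact.duration (int32 -> int32, writer optional)
  contact.factor <- contact.factor (float32 -> float32, writer optional)
  R1 fires at zip
  => 1 violation(s): backward is BREAKING for Profile
forward on Profile — v1 reading data written by v2:
  extras <- extras (list<int64> -> list<int64>, writer required)
  contact <- contact (Address -> Address, writer optional)
  avatar <- avatar (bytes -> bytes, writer required)
  verified <- verified (bool -> bool, writer required)
  quantity has no writer counterpart
  age <- age (int32 -> int32, writer optional)
  writer zip: unknown to reader
  contact.retries <- contact.retries (int32 -> int32, writer optional)
  contact.balance <- contact.balance (float32 -> float32, writer optional)
  contact.duration <- contact.duration (int32 -> int32, writer optional)
  contact.factor <- contact.factor (float32 -> float32, writer optional)
  => forward: COMPATIBLE


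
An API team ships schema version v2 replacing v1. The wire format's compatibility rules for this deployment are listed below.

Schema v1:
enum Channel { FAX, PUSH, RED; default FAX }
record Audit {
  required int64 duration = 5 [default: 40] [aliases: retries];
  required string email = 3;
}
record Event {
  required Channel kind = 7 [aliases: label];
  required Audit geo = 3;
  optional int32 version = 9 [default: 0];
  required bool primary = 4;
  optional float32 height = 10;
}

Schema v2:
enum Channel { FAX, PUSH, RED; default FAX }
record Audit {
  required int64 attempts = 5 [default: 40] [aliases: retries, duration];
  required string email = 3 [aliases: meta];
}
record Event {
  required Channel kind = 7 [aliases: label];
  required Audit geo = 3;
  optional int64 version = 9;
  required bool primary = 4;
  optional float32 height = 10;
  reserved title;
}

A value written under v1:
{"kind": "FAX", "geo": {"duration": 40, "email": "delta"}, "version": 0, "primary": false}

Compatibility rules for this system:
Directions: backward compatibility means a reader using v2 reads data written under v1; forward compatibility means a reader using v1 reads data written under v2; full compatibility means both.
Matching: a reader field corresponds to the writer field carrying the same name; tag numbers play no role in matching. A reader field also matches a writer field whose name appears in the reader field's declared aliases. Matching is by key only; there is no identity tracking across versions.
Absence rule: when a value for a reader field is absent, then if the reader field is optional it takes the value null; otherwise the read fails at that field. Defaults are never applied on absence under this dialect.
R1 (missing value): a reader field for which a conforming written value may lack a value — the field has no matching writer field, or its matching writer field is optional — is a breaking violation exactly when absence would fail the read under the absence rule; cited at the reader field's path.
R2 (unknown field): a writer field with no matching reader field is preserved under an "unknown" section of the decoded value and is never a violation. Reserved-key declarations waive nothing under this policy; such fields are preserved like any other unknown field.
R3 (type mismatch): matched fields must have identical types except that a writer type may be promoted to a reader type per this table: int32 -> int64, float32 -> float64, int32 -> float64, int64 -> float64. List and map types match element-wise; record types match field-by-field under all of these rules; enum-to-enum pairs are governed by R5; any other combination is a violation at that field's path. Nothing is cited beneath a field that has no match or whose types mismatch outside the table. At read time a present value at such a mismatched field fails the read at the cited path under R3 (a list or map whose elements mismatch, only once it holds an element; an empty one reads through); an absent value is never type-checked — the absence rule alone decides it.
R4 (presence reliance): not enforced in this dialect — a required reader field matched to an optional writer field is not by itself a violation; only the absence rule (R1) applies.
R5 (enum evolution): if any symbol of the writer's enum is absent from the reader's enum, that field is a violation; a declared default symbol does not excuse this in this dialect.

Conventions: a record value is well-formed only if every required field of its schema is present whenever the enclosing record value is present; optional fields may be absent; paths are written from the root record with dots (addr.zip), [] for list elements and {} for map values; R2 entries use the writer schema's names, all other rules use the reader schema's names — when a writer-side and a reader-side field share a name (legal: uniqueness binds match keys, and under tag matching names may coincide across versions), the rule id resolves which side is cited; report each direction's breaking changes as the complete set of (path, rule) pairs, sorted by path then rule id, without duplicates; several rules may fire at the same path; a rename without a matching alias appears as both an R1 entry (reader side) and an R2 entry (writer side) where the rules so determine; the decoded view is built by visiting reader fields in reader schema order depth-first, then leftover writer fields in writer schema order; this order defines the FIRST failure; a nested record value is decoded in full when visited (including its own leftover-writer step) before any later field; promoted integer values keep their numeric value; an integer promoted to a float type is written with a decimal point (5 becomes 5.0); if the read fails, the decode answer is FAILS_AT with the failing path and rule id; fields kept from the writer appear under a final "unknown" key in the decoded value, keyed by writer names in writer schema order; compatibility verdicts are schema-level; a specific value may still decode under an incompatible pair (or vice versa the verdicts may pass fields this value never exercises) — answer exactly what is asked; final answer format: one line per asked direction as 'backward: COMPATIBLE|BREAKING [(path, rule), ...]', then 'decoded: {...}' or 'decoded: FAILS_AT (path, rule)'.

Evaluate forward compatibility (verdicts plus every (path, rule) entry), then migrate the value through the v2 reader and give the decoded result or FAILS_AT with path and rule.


in Event below, arrows point writer -> reader
forward analysis of Event with v1 as reader and v2 as writer:
  Channel -> Channel, writer required: kind aligns to kind
  Audit -> Audit, writer required: geo aligns to geo
  int64 -> int32, writer optional: version aligns to version
  bool -> bool, writer required: primary aligns to primary
  float32 -> float32, writer optional: height aligns to height
  geo.duration: no writer-side match
  string -> string, writer required: geo.email aligns to geo.email
  writer field geo.attempts has no reader counterpart
  R1 fires at geo.duration
  R3 fires at version
  => 2 violation(s): forward is BREAKING for Event
migrating the Event value to v2:
  kind := "FAX"
  geo.attempts := 40 (from writer duration)
  geo.email := "delta"
  version := 0 (int32 -> int64)
  primary := false
  height := null (absent, optional -> null)
  => decoded: {"kind": "FAX", "geo": {"attempts": 40, "email": "delta"}, "version": 0, "primary": false, "height": null}

forward: BREAKING [(geo.duration, R1), (version, R3)]; decoded: {"kind": "FAX", "geo": {"attempts": 40, "email": "delta"}, "version": 0, "primary": false, "height": null}


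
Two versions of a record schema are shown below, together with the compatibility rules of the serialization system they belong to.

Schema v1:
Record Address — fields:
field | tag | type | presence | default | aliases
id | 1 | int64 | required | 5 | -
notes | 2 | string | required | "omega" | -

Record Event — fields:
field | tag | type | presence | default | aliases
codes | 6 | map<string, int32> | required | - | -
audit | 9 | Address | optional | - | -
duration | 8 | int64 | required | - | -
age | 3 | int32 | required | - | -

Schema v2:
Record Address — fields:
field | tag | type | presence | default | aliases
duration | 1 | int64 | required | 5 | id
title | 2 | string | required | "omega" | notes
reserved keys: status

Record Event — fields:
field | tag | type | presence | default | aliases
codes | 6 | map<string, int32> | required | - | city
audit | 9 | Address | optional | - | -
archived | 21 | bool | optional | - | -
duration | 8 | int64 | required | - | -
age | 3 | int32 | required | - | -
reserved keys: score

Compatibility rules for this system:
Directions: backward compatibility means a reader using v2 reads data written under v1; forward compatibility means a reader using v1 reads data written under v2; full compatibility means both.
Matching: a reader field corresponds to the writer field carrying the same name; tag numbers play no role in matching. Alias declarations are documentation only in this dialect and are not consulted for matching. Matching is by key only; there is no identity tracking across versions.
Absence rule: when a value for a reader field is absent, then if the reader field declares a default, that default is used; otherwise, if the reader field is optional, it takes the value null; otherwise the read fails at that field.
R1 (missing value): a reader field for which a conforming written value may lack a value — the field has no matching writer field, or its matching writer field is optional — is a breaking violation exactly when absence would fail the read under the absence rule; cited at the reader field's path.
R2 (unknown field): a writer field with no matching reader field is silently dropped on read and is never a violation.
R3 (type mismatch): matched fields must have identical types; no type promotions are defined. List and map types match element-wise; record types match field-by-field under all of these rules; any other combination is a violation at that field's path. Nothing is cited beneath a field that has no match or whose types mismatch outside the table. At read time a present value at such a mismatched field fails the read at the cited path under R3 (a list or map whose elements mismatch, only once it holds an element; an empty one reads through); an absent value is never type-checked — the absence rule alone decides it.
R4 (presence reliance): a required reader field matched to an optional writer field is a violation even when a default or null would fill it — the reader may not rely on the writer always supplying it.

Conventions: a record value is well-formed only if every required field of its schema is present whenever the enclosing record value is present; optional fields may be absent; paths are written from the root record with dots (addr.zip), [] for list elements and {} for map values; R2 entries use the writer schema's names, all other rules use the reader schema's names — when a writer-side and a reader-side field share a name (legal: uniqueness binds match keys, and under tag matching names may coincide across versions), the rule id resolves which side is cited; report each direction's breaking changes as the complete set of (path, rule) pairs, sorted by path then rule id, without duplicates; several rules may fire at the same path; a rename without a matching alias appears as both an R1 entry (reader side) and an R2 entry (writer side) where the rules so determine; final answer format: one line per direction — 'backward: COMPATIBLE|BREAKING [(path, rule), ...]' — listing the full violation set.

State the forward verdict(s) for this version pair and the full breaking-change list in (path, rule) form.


forward: COMPATIBLE []

in Event below, arrows point writer -> reader
forward analysis of Event with v1 as reader and v2 as writer:
  writer required, map<string, int32> -> map<string, int32>: reader codes maps from writer codes
  writer optional, Address -> Address: reader audit maps from writer audit
  writer required, int64 -> int64: reader duration maps from writer duration
  writer required, int32 -> int32: reader age maps from writer age
  leftover writer field: archived
  audit.id: no writer match
  audit.notes: no writer match
  leftover writer field: audit.duration
  leftover writer field: audit.title
  => no violations; forward on Event: COMPATIBLE
the rest of the Event diff is inert for this question:
  renamed field id to duration in record Address (alias id declared on the renamed field) -> fires no rule on Event, leaving the asked answer as it is
  added field archived to record Event: optional bool, tag 21 (in v2 it sits immediately before duration) -> fires no rule on Event, leaving the asked answer as it is
  renamed field notes to title in record Address (alias notes declared on the renamed field) -> fires no rule on Event, leaving the asked answer as it is


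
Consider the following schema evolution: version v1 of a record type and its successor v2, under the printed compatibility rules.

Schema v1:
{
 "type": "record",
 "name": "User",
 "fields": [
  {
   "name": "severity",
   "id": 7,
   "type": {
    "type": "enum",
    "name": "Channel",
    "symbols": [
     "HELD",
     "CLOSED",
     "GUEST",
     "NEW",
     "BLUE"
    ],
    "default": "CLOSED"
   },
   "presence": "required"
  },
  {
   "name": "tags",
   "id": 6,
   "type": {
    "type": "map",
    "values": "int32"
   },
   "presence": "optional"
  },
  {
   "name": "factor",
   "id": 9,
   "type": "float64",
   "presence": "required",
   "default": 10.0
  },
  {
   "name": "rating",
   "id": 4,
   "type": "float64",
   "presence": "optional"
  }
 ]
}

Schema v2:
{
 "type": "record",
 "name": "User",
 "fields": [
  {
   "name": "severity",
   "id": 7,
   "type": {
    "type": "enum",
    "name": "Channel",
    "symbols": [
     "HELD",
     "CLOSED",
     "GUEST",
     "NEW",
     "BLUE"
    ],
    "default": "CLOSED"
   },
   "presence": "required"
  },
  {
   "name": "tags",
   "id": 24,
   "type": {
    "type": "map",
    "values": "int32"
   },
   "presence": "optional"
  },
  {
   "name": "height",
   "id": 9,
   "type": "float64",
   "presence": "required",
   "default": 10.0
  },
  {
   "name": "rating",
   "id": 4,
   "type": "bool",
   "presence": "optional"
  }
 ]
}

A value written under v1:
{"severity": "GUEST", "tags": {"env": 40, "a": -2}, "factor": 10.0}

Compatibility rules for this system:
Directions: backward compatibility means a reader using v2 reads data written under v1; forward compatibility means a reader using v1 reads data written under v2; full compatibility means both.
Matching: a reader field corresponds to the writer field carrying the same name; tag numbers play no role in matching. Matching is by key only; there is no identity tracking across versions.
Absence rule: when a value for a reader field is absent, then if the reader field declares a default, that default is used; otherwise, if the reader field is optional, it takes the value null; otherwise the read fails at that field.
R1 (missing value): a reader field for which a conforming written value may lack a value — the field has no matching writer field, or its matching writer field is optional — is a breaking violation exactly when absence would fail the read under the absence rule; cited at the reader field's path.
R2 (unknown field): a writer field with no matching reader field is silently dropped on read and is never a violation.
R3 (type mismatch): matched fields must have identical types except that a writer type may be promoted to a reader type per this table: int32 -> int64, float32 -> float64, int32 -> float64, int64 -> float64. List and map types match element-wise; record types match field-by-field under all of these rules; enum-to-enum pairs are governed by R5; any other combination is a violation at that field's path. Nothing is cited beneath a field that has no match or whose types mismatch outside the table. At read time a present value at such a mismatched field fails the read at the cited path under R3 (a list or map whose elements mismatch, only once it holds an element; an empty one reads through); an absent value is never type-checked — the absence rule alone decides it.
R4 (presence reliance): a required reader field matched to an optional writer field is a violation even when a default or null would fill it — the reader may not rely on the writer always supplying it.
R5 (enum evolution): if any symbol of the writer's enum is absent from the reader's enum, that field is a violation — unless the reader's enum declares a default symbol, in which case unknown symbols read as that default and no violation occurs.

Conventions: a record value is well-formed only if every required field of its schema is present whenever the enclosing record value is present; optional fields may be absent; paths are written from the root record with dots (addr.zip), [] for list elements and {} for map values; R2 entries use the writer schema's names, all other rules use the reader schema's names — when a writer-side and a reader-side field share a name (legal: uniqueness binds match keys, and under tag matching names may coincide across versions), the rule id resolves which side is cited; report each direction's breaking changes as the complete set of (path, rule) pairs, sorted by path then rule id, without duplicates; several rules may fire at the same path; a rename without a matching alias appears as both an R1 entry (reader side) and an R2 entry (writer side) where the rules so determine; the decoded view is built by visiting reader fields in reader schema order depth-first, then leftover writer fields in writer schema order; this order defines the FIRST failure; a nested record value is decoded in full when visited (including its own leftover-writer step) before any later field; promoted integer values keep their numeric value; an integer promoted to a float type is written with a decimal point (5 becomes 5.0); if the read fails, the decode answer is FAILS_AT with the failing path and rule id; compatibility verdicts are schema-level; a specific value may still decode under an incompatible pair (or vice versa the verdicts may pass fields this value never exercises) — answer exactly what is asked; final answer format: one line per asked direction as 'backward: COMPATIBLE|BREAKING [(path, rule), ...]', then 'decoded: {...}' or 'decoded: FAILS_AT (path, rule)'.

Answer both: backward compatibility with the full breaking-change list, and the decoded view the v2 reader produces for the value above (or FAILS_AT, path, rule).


arrows below run writer -> reader for User
checking backward for User: reader v2 against writer v1:
  severity: paired with writer severity (Channel -> Channel; writer required)
  tags: paired with writer tags (map<string, int32> -> map<string, int32>; writer optional)
  height has no writer counterpart
  rating: paired with writer rating (float64 -> bool; writer optional)
  writer field factor has no reader counterpart
  violation R3 at rating
  => backward verdict for User: BREAKING, 1 violation(s)
migrating the User value to v2:
  severity := "GUEST"
  tags := {"env": 40, "a": -2}
  height := 10.0 (absent -> default)
  rating := null (absent, optional -> null)
  writer factor: unknown -> dropped
  => decoded: {"severity": "GUEST", "tags": {"env": 40, "a": -2}, "height": 10.0, "rating": null}
the other User changes do not affect what is asked:
  field tags in record User: tag 6 changed to 24 -> inert for the asked User verdict: nothing fires

backward: BREAKING [(rating, R3)]; decoded: {"severity": "GUEST", "tags": {"env": 40, "a": -2}, "height": 10.0, "rating": null}


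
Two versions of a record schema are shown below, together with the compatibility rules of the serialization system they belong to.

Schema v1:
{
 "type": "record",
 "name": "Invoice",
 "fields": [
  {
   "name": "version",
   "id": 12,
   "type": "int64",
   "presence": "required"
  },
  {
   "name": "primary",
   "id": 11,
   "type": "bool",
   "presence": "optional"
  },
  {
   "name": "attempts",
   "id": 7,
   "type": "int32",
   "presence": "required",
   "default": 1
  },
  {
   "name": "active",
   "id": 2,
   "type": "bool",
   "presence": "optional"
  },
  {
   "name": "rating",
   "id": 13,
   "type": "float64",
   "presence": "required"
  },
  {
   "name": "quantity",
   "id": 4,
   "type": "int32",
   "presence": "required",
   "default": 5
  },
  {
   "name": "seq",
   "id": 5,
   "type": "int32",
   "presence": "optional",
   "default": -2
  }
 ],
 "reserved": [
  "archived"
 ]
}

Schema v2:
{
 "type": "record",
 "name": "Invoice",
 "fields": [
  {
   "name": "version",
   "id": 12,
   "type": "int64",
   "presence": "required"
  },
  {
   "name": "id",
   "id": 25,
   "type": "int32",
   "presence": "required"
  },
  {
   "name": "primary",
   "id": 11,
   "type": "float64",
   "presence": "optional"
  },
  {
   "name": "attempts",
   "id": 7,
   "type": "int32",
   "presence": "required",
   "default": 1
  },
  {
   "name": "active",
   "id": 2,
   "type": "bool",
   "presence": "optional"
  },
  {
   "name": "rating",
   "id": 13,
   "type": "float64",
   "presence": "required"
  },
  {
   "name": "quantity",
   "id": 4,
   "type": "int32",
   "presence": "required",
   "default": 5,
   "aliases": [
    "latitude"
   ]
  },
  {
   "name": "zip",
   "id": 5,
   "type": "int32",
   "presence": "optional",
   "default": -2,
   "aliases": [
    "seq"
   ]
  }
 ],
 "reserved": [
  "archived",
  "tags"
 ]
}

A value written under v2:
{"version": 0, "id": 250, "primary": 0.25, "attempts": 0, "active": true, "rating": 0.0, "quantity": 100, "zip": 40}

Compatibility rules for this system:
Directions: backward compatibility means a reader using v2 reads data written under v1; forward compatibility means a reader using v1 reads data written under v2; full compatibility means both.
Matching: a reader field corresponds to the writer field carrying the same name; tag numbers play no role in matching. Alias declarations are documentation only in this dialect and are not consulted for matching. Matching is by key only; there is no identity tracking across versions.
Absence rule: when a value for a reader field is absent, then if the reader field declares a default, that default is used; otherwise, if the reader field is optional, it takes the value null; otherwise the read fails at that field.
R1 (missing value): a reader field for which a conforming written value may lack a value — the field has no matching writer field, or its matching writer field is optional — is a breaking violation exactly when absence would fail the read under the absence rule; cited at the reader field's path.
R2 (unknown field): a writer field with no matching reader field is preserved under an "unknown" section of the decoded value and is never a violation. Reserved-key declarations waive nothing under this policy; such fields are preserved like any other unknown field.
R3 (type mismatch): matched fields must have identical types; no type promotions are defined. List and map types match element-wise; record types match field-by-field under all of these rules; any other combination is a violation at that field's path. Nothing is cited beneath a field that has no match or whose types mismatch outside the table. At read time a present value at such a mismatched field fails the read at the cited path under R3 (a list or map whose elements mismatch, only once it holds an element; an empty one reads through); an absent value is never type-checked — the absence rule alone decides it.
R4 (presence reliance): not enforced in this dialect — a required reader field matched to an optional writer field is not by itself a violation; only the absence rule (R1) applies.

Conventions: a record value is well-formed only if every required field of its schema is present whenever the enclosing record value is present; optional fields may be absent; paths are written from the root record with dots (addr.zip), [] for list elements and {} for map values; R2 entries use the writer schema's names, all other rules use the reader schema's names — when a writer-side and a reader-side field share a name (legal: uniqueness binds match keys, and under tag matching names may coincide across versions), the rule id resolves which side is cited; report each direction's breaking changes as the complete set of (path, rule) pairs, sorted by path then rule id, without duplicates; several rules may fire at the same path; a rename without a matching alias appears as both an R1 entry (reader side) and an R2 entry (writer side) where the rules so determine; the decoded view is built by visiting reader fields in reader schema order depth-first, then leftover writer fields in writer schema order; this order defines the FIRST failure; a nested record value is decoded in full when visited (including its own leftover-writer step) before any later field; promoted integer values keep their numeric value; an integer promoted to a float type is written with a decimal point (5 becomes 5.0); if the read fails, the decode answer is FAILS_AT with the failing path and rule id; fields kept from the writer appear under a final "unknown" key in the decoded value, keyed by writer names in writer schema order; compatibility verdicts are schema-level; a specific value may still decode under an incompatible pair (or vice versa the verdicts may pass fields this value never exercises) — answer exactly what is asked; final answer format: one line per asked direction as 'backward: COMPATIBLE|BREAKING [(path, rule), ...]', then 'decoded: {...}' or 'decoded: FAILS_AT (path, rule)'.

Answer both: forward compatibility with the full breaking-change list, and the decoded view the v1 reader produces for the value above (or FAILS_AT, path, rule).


forward: BREAKING [(primary, R3)]; decoded: FAILS_AT (primary, R3)

the writer's type comes first in each Invoice pair
forward analysis of Invoice with v1 as reader and v2 as writer:
  version <- version (int64 -> int64, writer required)
  primary <- primary (float64 -> bool, writer optional)
  attempts <- attempts (int32 -> int32, writer required)
  active <- active (bool -> bool, writer optional)
  rating <- rating (float64 -> float64, writer required)
  quantity <- quantity (int32 -> int32, writer required)
  seq: no writer match
  leftover writer field: id
  leftover writer field: zip
  rule R3 violated at primary
  => forward verdict for Invoice: BREAKING, 1 violation(s)
decoding the Invoice value with the v1 reader:
  version := 0
  read fails at primary under R3
  => FAILS_AT (primary, R3)
diffs on Invoice not affecting the asked answer:
  renamed field seq to zip in record Invoice (alias seq declared on the renamed field) -> inert for the asked Invoice verdict: nothing fires
  added field id to record Invoice: required int32, tag 25 (in v2 it sits immediately before primary) -> affects backward compatibility only, which is not asked


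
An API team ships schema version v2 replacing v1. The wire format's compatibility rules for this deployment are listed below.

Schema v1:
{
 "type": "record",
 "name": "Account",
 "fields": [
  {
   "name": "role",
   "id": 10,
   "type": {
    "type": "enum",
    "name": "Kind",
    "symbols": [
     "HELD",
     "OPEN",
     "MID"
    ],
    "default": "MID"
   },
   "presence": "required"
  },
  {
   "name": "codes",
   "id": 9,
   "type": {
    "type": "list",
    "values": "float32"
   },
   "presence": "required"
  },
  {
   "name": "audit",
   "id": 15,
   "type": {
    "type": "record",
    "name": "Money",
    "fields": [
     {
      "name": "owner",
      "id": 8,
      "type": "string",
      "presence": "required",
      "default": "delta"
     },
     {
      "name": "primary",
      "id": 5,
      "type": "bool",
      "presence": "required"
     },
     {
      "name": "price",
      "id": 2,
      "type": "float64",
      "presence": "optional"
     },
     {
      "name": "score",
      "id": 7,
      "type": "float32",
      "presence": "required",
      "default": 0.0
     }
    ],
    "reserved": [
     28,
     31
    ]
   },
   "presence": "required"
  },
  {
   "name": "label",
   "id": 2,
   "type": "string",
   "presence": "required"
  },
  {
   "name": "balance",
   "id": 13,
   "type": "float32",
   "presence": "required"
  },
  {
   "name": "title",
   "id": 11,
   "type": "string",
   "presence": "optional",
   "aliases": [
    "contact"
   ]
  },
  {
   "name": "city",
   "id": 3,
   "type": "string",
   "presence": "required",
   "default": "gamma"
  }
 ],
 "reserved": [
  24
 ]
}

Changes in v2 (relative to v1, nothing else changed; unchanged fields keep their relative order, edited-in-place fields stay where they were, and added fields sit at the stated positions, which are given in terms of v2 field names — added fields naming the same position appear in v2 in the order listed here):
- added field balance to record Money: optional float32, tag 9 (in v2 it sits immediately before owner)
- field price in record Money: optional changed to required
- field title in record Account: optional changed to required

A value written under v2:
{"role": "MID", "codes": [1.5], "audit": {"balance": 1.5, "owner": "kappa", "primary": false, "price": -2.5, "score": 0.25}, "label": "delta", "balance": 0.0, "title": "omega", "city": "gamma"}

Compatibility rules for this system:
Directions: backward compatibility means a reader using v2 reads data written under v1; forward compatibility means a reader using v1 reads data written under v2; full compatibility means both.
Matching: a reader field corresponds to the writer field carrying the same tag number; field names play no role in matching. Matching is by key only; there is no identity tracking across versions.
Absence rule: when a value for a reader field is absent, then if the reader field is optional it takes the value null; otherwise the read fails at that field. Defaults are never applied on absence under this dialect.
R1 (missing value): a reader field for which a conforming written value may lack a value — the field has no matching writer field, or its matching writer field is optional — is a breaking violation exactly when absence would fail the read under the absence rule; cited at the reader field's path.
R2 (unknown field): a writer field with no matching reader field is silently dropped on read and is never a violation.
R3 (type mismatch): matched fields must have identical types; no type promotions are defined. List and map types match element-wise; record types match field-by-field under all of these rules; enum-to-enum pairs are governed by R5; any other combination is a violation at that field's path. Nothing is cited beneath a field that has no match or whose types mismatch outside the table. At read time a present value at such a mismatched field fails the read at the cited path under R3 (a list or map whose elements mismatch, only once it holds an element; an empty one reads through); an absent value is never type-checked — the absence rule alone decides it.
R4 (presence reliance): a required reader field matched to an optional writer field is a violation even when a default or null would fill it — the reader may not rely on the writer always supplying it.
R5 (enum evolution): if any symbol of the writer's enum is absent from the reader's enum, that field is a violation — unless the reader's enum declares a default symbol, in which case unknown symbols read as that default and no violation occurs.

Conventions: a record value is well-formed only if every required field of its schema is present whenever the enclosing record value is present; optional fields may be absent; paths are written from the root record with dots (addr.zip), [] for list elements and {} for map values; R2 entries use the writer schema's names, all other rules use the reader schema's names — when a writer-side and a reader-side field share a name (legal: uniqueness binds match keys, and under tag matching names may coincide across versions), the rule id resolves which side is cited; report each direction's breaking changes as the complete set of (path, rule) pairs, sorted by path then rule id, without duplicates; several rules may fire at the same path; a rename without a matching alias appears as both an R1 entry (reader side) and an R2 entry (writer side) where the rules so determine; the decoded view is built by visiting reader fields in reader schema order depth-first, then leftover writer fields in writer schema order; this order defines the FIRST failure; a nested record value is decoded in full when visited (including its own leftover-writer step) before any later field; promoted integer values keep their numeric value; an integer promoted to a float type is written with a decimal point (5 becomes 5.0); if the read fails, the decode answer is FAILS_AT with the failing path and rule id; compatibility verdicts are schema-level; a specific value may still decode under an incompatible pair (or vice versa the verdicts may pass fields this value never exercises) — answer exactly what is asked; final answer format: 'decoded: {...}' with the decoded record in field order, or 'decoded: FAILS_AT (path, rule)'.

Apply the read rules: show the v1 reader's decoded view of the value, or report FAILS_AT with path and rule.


arrows below run writer -> reader for Account
decode (reader v1):
  role := "MID"
  codes := [1.5]
  audit.owner := "kappa"
  audit.primary := false
  audit.price := -2.5
  audit.score := 0.25
  writer audit.balance: unknown -> dropped
  label := "delta"
  balance := 0.0
  title := "omega"
  city := "gamma"
  => decoded: {"role": "MID", "codes": [1.5], "audit": {"owner": "kappa", "primary": false, "price": -2.5, "score": 0.25}, "label": "delta", "balance": 0.0, "title": "omega", "city": "gamma"}
ruling out the remaining Account differences:
  added field balance to record Money: optional float32, tag 9 (in v2 it sits immediately before owner) -> fires no rule on Account under this dialect and leaves the result unchanged
  field price in record Money: optional changed to required -> a verdict-level change on Account — the shown value reads the same
  field title in record Account: optional changed to required -> a verdict-level change on Account — the shown value reads the same

decoded: {"role": "MID", "codes": [1.5], "audit": {"owner": "kappa", "primary": false, "price": -2.5, "score": 0.25}, "label": "delta", "balance": 0.0, "title": "omega", "city": "gamma"}
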